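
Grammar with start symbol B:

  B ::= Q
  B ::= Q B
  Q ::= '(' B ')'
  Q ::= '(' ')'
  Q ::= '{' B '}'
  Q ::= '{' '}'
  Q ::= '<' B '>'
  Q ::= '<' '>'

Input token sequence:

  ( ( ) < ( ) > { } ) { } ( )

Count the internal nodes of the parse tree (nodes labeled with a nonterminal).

14

[B [Q ( [B [Q ( )] [B [Q < [B [Q ( )]] >] [B [Q { }]]]] )] [B [Q { }] [B [Q ( )]]]]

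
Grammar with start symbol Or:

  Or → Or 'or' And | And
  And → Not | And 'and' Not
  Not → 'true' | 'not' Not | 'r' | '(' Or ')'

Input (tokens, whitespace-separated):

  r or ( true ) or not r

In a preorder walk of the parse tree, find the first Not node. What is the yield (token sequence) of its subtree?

[Or [Or [Or [And [Not r]]] or [And [Not ( [Or [And [Not true]]] )]]] or [And [Not not [Not r]]]]

r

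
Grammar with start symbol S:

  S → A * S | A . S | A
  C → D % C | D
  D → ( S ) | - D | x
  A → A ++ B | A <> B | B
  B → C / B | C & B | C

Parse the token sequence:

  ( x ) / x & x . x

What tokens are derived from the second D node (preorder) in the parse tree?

[S [A [B [C [D ( [S [A [B [C [D x]]]]] )]] / [B [C [D x]] & [B [C [D x]]]]]] . [S [A [B [C [D x]]]]]]

x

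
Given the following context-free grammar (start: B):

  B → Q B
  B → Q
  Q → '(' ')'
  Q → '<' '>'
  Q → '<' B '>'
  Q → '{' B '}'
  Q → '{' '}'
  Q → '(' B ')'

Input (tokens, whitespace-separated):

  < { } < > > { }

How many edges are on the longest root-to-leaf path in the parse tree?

5

[B [Q < [B [Q { }] [B [Q < >]]] >] [B [Q { }]]]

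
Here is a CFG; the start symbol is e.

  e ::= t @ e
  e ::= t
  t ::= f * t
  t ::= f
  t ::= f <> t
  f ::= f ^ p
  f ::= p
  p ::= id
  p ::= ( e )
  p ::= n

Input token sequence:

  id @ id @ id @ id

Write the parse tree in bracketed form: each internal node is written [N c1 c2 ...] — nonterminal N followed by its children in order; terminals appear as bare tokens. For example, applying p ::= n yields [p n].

e
t @ e
f @ e
p @ e
id @ e
id @ t @ e
id @ f @ e
id @ p @ e
id @ id @ e
id @ id @ t @ e
id @ id @ f @ e
id @ id @ p @ e
id @ id @ id @ e
id @ id @ id @ t
id @ id @ id @ f
id @ id @ id @ p
id @ id @ id @ id

[e [t [f [p id]]] @ [e [t [f [p id]]] @ [e [t [f [p id]]] @ [e [t [f [p id]]]]]]]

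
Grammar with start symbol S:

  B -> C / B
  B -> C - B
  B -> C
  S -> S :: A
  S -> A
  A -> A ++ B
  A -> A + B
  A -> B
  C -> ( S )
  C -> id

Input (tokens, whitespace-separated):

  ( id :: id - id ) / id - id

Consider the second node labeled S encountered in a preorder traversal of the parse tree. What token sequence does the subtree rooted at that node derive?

[S [A [B [C ( [S [S [A [B [C id]]]] :: [A [B [C id] - [B [C id]]]]] )] / [B [C id] - [B [C id]]]]]]

id :: id - id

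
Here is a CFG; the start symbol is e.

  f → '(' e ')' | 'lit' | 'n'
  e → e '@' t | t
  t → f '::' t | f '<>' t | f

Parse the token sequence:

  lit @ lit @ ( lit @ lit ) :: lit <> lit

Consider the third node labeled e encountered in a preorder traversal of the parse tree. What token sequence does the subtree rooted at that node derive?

lit

[e [e [e [t [f lit]]] @ [t [f lit]]] @ [t [f ( [e [e [t [f lit]]] @ [t [f lit]]] )] :: [t [f lit] <> [t [f lit]]]]]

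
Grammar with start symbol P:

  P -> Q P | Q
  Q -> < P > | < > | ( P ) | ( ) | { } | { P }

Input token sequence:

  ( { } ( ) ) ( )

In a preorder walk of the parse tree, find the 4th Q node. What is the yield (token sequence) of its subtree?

( )

[P [Q ( [P [Q { }] [P [Q ( )]]] )] [P [Q ( )]]]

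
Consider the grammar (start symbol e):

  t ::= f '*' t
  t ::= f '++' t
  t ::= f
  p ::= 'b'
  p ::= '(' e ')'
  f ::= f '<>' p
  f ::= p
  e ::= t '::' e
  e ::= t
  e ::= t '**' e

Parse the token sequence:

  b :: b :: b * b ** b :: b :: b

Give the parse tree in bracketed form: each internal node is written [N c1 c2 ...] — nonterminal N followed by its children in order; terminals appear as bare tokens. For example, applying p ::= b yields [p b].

[e [t [f [p b]]] :: [e [t [f [p b]]] :: [e [t [f [p b]] * [t [f [p b]]]] ** [e [t [f [p b]]] :: [e [t [f [p b]]] :: [e [t [f [p b]]]]]]]]]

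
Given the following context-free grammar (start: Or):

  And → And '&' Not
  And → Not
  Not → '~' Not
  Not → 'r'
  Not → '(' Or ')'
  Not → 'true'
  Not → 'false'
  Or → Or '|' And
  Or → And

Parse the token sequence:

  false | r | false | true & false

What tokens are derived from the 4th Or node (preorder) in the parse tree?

[Or [Or [Or [Or [And [Not false]]] | [And [Not r]]] | [And [Not false]]] | [And [And [Not true]] & [Not false]]]

false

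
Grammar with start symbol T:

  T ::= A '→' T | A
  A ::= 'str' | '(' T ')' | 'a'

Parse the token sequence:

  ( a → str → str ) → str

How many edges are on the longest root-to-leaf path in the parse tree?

[T [A ( [T [A a] → [T [A str] → [T [A str]]]] )] → [T [A str]]]

6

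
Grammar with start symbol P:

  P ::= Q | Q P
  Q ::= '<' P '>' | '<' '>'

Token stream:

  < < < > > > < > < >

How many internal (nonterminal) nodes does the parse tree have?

10

[P [Q < [P [Q < [P [Q < >]] >]] >] [P [Q < >] [P [Q < >]]]]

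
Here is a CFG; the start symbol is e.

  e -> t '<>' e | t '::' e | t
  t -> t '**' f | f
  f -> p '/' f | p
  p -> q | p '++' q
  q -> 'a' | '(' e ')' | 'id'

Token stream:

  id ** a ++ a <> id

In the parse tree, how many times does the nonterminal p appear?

[e [t [t [f [p [q id]]]] ** [f [p [p [q a]] ++ [q a]]]] <> [e [t [f [p [q id]]]]]]

4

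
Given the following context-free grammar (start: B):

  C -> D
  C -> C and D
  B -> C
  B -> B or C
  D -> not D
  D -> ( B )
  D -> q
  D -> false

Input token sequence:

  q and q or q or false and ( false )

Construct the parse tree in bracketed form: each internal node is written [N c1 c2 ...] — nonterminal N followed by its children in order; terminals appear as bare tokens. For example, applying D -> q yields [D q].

B
B or C
B or C or C
C or C or C
C and D or C or C
D and D or C or C
q and D or C or C
q and q or C or C
q and q or D or C
q and q or q or C
q and q or q or C and D
q and q or q or D and D
q and q or q or false and D
q and q or q or false and ( B )
q and q or q or false and ( C )
q and q or q or false and ( D )
q and q or q or false and ( false )

[B [B [B [C [C [D q]] and [D q]]] or [C [D q]]] or [C [C [D false]] and [D ( [B [C [D false]]] )]]]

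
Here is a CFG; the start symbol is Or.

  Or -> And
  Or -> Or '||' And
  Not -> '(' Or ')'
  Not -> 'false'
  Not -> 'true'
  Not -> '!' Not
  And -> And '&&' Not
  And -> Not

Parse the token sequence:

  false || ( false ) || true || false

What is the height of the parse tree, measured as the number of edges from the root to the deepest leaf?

[Or [Or [Or [Or [And [Not false]]] || [And [Not ( [Or [And [Not false]]] )]]] || [And [Not true]]] || [And [Not false]]]

8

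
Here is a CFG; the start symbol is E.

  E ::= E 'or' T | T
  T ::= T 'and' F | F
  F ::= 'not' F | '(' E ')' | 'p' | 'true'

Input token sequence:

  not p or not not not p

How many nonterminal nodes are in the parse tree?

10

[E [E [T [F not [F p]]]] or [T [F not [F not [F not [F p]]]]]]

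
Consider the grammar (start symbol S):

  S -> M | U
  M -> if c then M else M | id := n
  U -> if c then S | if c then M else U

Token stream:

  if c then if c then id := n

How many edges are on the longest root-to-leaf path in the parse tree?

6

[S [U if c then [S [U if c then [S [M id := n]]]]]]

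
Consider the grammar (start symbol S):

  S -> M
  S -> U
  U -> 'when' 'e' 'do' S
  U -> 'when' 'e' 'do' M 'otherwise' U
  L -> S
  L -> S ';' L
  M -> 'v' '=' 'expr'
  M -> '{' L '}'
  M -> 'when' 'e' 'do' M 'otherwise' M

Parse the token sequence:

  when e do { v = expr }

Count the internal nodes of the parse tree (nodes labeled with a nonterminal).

7

[S [U when e do [S [M { [L [S [M v = expr]]] }]]]]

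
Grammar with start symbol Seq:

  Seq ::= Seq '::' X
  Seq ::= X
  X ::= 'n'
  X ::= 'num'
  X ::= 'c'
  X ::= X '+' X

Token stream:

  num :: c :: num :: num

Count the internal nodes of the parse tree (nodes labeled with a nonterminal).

8

[Seq [Seq [Seq [Seq [X num]] :: [X c]] :: [X num]] :: [X num]]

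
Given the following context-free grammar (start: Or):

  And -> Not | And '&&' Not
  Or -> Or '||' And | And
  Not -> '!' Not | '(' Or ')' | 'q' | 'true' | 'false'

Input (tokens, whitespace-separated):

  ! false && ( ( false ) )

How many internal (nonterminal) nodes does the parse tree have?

[Or [And [And [Not ! [Not false]]] && [Not ( [Or [And [Not ( [Or [And [Not false]]] )]]] )]]]

12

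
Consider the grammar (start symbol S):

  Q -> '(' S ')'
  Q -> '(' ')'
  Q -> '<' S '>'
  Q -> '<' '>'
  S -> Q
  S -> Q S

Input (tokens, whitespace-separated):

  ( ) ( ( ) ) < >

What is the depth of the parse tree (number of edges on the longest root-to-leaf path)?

5

[S [Q ( )] [S [Q ( [S [Q ( )]] )] [S [Q < >]]]]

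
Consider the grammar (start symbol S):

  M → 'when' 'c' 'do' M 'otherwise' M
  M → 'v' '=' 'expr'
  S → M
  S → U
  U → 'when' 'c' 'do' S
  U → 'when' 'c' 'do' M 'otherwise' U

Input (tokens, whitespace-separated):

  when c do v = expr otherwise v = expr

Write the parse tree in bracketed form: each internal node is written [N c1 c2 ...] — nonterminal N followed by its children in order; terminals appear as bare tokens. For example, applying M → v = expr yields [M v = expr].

S
M
when c do M otherwise M
when c do v = expr otherwise M
when c do v = expr otherwise v = expr

[S [M when c do [M v = expr] otherwise [M v = expr]]]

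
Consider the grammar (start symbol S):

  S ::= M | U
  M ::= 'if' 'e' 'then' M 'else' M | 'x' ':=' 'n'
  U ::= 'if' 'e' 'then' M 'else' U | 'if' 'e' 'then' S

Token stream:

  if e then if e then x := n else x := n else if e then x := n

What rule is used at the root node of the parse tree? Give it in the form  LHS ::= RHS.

[S [U if e then [M if e then [M x := n] else [M x := n]] else [U if e then [S [M x := n]]]]]

S ::= U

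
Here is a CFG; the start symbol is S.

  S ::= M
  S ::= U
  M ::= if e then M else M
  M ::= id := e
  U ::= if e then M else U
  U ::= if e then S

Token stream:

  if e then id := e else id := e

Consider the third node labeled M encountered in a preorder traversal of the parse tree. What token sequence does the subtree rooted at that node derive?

[S [M if e then [M id := e] else [M id := e]]]

id := e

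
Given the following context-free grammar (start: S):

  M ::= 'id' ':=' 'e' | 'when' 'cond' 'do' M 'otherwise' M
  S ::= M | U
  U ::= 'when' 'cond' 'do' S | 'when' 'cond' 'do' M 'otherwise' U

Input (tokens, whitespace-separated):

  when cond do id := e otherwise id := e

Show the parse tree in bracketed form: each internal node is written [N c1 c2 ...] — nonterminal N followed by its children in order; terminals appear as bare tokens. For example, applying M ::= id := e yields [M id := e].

S
M
when cond do M otherwise M
when cond do id := e otherwise M
when cond do id := e otherwise id := e

[S [M when cond do [M id := e] otherwise [M id := e]]]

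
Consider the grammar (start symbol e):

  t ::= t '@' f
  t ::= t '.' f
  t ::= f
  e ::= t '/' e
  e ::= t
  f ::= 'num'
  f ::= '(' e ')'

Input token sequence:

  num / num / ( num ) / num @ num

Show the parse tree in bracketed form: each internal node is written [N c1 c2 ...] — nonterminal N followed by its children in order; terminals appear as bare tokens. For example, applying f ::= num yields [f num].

[e [t [f num]] / [e [t [f num]] / [e [t [f ( [e [t [f num]]] )]] / [e [t [t [f num]] @ [f num]]]]]]

e
t / e
f / e
num / e
num / t / e
num / f / e
num / num / e
num / num / t / e
num / num / f / e
num / num / ( e ) / e
num / num / ( t ) / e
num / num / ( f ) / e
num / num / ( num ) / e
num / num / ( num ) / t
num / num / ( num ) / t @ f
num / num / ( num ) / f @ f
num / num / ( num ) / num @ f
num / num / ( num ) / num @ num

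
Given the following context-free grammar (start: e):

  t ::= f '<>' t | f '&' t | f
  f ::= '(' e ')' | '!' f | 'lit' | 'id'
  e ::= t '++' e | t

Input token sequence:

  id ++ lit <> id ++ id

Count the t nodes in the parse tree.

[e [t [f id]] ++ [e [t [f lit] <> [t [f id]]] ++ [e [t [f id]]]]]

4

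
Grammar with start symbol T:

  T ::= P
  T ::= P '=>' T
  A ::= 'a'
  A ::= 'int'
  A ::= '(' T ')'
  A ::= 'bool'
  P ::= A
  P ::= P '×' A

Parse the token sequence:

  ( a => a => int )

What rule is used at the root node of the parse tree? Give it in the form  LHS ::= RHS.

T ::= P

[T [P [A ( [T [P [A a]] => [T [P [A a]] => [T [P [A int]]]]] )]]]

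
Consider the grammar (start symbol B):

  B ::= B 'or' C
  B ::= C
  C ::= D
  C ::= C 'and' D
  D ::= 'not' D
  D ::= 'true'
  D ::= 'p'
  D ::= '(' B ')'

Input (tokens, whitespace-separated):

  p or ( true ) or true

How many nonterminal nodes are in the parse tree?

12

[B [B [B [C [D p]]] or [C [D ( [B [C [D true]]] )]]] or [C [D true]]]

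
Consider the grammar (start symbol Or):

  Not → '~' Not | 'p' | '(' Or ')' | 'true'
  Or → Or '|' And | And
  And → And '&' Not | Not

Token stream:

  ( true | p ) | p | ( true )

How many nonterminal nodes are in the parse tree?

[Or [Or [Or [And [Not ( [Or [Or [And [Not true]]] | [And [Not p]]] )]]] | [And [Not p]]] | [And [Not ( [Or [And [Not true]]] )]]]

18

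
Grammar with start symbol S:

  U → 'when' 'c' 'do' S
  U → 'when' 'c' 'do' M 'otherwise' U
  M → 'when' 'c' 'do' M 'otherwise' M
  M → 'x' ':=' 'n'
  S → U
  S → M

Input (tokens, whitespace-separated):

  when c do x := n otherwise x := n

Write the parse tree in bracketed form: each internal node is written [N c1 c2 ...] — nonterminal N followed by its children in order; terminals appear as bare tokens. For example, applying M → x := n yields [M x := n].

[S [M when c do [M x := n] otherwise [M x := n]]]

S
M
when c do M otherwise M
when c do x := n otherwise M
when c do x := n otherwise x := n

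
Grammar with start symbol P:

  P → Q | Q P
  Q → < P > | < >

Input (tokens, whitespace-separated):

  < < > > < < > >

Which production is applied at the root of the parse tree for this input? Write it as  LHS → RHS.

P → Q P

[P [Q < [P [Q < >]] >] [P [Q < [P [Q < >]] >]]]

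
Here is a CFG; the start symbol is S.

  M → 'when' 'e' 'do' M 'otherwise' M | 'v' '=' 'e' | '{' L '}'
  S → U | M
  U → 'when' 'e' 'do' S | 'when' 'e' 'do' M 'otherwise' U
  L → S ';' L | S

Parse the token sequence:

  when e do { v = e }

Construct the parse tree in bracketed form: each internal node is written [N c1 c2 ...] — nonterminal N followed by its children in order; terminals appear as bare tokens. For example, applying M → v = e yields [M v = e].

[S [U when e do [S [M { [L [S [M v = e]]] }]]]]

S
U
when e do S
when e do M
when e do { L }
when e do { S }
when e do { M }
when e do { v = e }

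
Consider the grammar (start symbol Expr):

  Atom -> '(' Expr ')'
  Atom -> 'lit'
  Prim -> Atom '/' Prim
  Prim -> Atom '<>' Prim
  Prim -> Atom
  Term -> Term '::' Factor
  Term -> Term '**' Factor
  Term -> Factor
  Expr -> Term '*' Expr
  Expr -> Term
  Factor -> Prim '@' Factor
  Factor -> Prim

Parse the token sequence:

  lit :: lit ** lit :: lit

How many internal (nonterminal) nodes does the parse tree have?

[Expr [Term [Term [Term [Term [Factor [Prim [Atom lit]]]] :: [Factor [Prim [Atom lit]]]] ** [Factor [Prim [Atom lit]]]] :: [Factor [Prim [Atom lit]]]]]

17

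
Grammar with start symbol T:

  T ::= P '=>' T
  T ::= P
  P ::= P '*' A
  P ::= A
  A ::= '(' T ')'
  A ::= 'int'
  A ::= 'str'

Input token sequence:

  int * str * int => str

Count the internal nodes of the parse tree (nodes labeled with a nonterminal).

10

[T [P [P [P [A int]] * [A str]] * [A int]] => [T [P [A str]]]]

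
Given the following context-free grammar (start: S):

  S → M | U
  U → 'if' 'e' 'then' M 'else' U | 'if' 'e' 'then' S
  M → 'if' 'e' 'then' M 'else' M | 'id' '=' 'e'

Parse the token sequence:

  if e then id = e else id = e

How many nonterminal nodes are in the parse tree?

4

[S [M if e then [M id = e] else [M id = e]]]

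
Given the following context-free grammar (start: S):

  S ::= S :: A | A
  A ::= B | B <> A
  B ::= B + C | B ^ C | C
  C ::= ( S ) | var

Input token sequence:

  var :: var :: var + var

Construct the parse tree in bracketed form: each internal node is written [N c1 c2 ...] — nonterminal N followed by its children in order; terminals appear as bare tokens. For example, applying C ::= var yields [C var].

S
S :: A
S :: A :: A
A :: A :: A
B :: A :: A
C :: A :: A
var :: A :: A
var :: B :: A
var :: C :: A
var :: var :: A
var :: var :: B
var :: var :: B + C
var :: var :: C + C
var :: var :: var + C
var :: var :: var + var

[S [S [S [A [B [C var]]]] :: [A [B [C var]]]] :: [A [B [B [C var]] + [C var]]]]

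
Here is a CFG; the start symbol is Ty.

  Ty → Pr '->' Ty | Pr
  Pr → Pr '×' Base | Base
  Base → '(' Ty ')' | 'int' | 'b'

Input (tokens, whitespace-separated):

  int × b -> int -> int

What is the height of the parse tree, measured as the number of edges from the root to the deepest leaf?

[Ty [Pr [Pr [Base int]] × [Base b]] -> [Ty [Pr [Base int]] -> [Ty [Pr [Base int]]]]]

5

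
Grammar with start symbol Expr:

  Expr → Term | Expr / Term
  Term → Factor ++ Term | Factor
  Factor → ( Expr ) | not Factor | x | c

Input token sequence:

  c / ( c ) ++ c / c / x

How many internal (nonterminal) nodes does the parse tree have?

[Expr [Expr [Expr [Expr [Term [Factor c]]] / [Term [Factor ( [Expr [Term [Factor c]]] )] ++ [Term [Factor c]]]] / [Term [Factor c]]] / [Term [Factor x]]]

17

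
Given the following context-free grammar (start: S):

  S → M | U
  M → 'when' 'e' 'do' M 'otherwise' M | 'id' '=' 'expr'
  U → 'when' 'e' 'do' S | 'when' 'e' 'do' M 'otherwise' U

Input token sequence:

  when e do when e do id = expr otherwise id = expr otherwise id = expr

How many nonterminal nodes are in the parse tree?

6

[S [M when e do [M when e do [M id = expr] otherwise [M id = expr]] otherwise [M id = expr]]]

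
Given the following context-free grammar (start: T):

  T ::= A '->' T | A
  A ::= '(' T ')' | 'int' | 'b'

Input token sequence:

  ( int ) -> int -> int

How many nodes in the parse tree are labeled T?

[T [A ( [T [A int]] )] -> [T [A int] -> [T [A int]]]]

4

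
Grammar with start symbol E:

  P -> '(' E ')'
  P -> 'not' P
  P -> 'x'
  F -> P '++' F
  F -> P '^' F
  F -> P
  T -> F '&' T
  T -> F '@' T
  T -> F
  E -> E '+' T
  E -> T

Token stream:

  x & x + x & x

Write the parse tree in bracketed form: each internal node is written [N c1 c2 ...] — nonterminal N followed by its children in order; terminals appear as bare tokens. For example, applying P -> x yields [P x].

[E [E [T [F [P x]] & [T [F [P x]]]]] + [T [F [P x]] & [T [F [P x]]]]]

E
E + T
T + T
F & T + T
P & T + T
x & T + T
x & F + T
x & P + T
x & x + T
x & x + F & T
x & x + P & T
x & x + x & T
x & x + x & F
x & x + x & P
x & x + x & x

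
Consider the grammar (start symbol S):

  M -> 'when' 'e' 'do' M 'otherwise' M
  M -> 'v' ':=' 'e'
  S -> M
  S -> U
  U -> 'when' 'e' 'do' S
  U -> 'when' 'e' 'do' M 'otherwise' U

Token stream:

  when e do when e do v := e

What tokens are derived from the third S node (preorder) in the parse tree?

v := e

[S [U when e do [S [U when e do [S [M v := e]]]]]]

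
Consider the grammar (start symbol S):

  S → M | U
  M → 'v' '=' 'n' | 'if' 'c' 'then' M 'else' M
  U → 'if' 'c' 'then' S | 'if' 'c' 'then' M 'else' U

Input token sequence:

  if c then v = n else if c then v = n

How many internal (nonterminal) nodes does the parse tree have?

[S [U if c then [M v = n] else [U if c then [S [M v = n]]]]]

6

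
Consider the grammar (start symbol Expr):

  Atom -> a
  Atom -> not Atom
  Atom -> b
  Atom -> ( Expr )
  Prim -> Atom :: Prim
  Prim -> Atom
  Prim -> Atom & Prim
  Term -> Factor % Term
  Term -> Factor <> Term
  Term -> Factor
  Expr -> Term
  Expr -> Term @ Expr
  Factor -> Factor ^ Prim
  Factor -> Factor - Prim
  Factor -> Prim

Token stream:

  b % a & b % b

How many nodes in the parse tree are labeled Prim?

4

[Expr [Term [Factor [Prim [Atom b]]] % [Term [Factor [Prim [Atom a] & [Prim [Atom b]]]] % [Term [Factor [Prim [Atom b]]]]]]]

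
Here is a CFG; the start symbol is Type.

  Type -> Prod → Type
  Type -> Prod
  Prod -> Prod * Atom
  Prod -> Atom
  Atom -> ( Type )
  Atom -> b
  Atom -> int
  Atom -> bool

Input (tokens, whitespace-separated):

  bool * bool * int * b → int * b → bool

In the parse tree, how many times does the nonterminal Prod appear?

7

[Type [Prod [Prod [Prod [Prod [Atom bool]] * [Atom bool]] * [Atom int]] * [Atom b]] → [Type [Prod [Prod [Atom int]] * [Atom b]] → [Type [Prod [Atom bool]]]]]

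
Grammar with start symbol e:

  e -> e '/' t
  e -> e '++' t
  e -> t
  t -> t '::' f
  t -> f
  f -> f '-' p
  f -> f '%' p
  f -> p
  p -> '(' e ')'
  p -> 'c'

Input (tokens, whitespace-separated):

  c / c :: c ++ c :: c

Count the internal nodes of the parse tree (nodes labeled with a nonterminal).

[e [e [e [t [f [p c]]]] / [t [t [f [p c]]] :: [f [p c]]]] ++ [t [t [f [p c]]] :: [f [p c]]]]

18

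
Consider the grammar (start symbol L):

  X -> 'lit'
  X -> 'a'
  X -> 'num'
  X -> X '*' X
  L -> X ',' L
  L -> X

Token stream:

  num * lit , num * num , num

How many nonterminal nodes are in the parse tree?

[L [X [X num] * [X lit]] , [L [X [X num] * [X num]] , [L [X num]]]]

10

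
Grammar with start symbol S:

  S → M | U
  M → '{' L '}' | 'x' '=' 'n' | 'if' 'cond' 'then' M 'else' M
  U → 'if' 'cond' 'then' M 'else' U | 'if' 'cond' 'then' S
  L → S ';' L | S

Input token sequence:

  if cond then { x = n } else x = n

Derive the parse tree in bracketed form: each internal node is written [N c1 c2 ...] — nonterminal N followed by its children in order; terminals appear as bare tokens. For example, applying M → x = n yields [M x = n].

[S [M if cond then [M { [L [S [M x = n]]] }] else [M x = n]]]

S
M
if cond then M else M
if cond then { L } else M
if cond then { S } else M
if cond then { M } else M
if cond then { x = n } else M
if cond then { x = n } else x = n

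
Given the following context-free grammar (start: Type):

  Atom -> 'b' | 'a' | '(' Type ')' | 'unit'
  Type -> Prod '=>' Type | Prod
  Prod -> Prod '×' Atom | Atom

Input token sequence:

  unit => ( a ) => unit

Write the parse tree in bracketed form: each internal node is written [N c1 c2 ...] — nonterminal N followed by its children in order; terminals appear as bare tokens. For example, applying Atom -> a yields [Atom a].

Type
Prod => Type
Atom => Type
unit => Type
unit => Prod => Type
unit => Atom => Type
unit => ( Type ) => Type
unit => ( Prod ) => Type
unit => ( Atom ) => Type
unit => ( a ) => Type
unit => ( a ) => Prod
unit => ( a ) => Atom
unit => ( a ) => unit

[Type [Prod [Atom unit]] => [Type [Prod [Atom ( [Type [Prod [Atom a]]] )]] => [Type [Prod [Atom unit]]]]]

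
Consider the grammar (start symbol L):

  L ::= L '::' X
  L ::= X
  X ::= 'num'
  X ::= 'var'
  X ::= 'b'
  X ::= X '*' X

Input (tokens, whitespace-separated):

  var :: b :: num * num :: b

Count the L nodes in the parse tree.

[L [L [L [L [X var]] :: [X b]] :: [X [X num] * [X num]]] :: [X b]]

4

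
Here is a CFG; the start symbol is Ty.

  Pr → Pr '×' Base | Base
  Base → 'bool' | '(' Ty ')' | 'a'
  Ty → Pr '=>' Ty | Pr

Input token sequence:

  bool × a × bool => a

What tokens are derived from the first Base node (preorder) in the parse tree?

bool

[Ty [Pr [Pr [Pr [Base bool]] × [Base a]] × [Base bool]] => [Ty [Pr [Base a]]]]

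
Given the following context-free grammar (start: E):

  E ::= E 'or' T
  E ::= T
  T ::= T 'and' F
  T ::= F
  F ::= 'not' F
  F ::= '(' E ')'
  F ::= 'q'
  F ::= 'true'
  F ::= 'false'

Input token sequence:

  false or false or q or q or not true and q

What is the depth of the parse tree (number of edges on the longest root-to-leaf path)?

[E [E [E [E [E [T [F false]]] or [T [F false]]] or [T [F q]]] or [T [F q]]] or [T [T [F not [F true]]] and [F q]]]

7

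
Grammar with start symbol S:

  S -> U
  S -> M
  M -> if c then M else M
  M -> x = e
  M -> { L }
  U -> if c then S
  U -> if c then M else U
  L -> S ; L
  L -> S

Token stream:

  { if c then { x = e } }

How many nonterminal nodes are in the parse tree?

10

[S [M { [L [S [U if c then [S [M { [L [S [M x = e]]] }]]]]] }]]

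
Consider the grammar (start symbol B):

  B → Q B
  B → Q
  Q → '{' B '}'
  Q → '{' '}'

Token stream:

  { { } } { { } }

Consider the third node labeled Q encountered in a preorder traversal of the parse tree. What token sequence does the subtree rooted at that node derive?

[B [Q { [B [Q { }]] }] [B [Q { [B [Q { }]] }]]]

{ { } }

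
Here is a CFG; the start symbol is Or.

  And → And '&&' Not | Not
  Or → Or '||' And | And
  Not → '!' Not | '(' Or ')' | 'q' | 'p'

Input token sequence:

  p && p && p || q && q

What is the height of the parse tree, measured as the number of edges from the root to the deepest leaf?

[Or [Or [And [And [And [Not p]] && [Not p]] && [Not p]]] || [And [And [Not q]] && [Not q]]]

6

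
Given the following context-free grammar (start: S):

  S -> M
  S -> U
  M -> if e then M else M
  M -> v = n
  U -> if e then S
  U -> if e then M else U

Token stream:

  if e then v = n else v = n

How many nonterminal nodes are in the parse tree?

[S [M if e then [M v = n] else [M v = n]]]

4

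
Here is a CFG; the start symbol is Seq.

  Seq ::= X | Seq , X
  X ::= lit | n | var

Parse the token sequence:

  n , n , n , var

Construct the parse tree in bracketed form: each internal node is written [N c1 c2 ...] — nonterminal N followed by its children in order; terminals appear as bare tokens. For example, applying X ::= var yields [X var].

Seq
Seq , X
Seq , X , X
Seq , X , X , X
X , X , X , X
n , X , X , X
n , n , X , X
n , n , n , X
n , n , n , var

[Seq [Seq [Seq [Seq [X n]] , [X n]] , [X n]] , [X var]]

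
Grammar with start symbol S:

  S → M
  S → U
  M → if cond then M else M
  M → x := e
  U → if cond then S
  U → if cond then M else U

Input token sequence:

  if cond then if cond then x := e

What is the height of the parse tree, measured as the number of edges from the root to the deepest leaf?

[S [U if cond then [S [U if cond then [S [M x := e]]]]]]

6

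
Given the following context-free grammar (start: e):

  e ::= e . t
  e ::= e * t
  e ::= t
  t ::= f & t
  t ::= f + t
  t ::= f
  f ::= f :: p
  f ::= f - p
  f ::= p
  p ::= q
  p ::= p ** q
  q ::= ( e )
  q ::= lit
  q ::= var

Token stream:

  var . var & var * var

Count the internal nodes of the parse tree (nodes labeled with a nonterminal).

19

[e [e [e [t [f [p [q var]]]]] . [t [f [p [q var]]] & [t [f [p [q var]]]]]] * [t [f [p [q var]]]]]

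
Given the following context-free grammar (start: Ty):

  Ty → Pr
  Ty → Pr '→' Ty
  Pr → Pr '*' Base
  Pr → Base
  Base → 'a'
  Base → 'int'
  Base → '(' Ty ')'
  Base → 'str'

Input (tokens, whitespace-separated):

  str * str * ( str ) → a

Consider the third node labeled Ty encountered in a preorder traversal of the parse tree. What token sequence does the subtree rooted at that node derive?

[Ty [Pr [Pr [Pr [Base str]] * [Base str]] * [Base ( [Ty [Pr [Base str]]] )]] → [Ty [Pr [Base a]]]]

a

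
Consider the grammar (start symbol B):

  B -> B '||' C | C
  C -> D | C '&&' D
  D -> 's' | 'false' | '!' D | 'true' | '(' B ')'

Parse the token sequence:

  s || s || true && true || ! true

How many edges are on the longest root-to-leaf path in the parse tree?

6

[B [B [B [B [C [D s]]] || [C [D s]]] || [C [C [D true]] && [D true]]] || [C [D ! [D true]]]]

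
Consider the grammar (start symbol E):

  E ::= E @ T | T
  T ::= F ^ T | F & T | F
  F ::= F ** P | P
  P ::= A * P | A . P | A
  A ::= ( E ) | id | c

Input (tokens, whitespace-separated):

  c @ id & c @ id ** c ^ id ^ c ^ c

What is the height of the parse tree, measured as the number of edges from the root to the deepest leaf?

8

[E [E [E [T [F [P [A c]]]]] @ [T [F [P [A id]]] & [T [F [P [A c]]]]]] @ [T [F [F [P [A id]]] ** [P [A c]]] ^ [T [F [P [A id]]] ^ [T [F [P [A c]]] ^ [T [F [P [A c]]]]]]]]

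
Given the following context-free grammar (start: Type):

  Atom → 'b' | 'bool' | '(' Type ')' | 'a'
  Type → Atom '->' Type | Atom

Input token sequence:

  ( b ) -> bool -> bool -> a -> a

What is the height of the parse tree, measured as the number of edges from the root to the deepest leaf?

[Type [Atom ( [Type [Atom b]] )] -> [Type [Atom bool] -> [Type [Atom bool] -> [Type [Atom a] -> [Type [Atom a]]]]]]

6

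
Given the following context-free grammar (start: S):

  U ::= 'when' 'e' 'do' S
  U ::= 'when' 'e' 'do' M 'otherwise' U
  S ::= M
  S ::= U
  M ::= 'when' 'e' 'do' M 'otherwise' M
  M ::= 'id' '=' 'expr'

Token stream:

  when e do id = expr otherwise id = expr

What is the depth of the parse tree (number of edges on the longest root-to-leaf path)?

3

[S [M when e do [M id = expr] otherwise [M id = expr]]]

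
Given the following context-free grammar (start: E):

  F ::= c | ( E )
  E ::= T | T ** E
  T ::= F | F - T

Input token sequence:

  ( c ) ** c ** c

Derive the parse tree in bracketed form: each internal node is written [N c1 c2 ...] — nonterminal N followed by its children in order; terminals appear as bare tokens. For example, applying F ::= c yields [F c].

[E [T [F ( [E [T [F c]]] )]] ** [E [T [F c]] ** [E [T [F c]]]]]

E
T ** E
F ** E
( E ) ** E
( T ) ** E
( F ) ** E
( c ) ** E
( c ) ** T ** E
( c ) ** F ** E
( c ) ** c ** E
( c ) ** c ** T
( c ) ** c ** F
( c ) ** c ** c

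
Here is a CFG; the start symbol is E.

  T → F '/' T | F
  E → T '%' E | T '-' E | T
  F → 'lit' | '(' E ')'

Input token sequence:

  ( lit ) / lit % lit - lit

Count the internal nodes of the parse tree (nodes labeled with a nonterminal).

[E [T [F ( [E [T [F lit]]] )] / [T [F lit]]] % [E [T [F lit]] - [E [T [F lit]]]]]

14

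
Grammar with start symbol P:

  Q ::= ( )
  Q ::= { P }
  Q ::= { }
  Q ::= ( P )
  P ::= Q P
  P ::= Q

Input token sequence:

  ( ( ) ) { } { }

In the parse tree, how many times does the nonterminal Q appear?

[P [Q ( [P [Q ( )]] )] [P [Q { }] [P [Q { }]]]]

4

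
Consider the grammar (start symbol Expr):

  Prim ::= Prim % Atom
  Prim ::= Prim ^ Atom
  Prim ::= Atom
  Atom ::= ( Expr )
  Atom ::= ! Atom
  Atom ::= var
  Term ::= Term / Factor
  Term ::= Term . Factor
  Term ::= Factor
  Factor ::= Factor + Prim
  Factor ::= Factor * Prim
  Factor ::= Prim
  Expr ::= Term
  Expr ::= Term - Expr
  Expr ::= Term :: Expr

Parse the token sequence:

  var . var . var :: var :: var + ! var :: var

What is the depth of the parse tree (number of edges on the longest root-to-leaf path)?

[Expr [Term [Term [Term [Factor [Prim [Atom var]]]] . [Factor [Prim [Atom var]]]] . [Factor [Prim [Atom var]]]] :: [Expr [Term [Factor [Prim [Atom var]]]] :: [Expr [Term [Factor [Factor [Prim [Atom var]]] + [Prim [Atom ! [Atom var]]]]] :: [Expr [Term [Factor [Prim [Atom var]]]]]]]]

8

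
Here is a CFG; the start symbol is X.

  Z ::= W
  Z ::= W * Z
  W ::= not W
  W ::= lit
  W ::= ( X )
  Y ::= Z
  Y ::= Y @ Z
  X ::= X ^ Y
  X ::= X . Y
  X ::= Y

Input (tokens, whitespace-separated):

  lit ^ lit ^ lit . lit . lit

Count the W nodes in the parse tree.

[X [X [X [X [X [Y [Z [W lit]]]] ^ [Y [Z [W lit]]]] ^ [Y [Z [W lit]]]] . [Y [Z [W lit]]]] . [Y [Z [W lit]]]]

5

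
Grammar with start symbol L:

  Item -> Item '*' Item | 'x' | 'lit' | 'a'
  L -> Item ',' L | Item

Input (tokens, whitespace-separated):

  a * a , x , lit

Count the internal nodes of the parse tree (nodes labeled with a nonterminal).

8

[L [Item [Item a] * [Item a]] , [L [Item x] , [L [Item lit]]]]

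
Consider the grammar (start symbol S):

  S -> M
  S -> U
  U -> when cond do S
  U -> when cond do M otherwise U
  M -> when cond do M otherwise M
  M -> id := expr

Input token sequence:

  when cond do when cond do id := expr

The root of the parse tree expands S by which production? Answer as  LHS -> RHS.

[S [U when cond do [S [U when cond do [S [M id := expr]]]]]]

S -> U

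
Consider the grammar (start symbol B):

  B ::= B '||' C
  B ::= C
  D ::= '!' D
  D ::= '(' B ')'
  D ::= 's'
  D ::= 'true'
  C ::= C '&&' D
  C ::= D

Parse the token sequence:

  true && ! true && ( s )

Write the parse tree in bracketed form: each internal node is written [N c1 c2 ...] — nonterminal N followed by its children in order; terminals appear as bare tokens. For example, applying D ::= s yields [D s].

B
C
C && D
C && D && D
D && D && D
true && D && D
true && ! D && D
true && ! true && D
true && ! true && ( B )
true && ! true && ( C )
true && ! true && ( D )
true && ! true && ( s )

[B [C [C [C [D true]] && [D ! [D true]]] && [D ( [B [C [D s]]] )]]]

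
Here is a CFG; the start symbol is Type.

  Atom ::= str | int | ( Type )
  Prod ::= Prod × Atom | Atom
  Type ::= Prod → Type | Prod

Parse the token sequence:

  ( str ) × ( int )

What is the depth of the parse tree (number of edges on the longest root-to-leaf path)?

[Type [Prod [Prod [Atom ( [Type [Prod [Atom str]]] )]] × [Atom ( [Type [Prod [Atom int]]] )]]]

7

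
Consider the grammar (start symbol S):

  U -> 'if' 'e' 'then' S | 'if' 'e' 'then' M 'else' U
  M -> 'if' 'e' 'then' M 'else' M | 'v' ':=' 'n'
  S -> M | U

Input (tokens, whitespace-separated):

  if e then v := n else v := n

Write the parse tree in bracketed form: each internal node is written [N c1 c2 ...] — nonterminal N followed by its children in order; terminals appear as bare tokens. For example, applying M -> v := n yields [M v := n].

S
M
if e then M else M
if e then v := n else M
if e then v := n else v := n

[S [M if e then [M v := n] else [M v := n]]]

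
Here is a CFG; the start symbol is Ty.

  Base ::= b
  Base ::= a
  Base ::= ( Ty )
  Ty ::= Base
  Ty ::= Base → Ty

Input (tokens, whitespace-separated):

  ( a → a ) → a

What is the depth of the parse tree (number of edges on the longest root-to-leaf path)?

[Ty [Base ( [Ty [Base a] → [Ty [Base a]]] )] → [Ty [Base a]]]

5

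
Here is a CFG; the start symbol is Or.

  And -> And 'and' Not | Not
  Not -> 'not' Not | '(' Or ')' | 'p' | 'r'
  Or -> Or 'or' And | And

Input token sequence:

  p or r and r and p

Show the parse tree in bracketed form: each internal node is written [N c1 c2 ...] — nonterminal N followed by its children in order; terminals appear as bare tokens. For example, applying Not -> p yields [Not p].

[Or [Or [And [Not p]]] or [And [And [And [Not r]] and [Not r]] and [Not p]]]

Or
Or or And
And or And
Not or And
p or And
p or And and Not
p or And and Not and Not
p or Not and Not and Not
p or r and Not and Not
p or r and r and Not
p or r and r and p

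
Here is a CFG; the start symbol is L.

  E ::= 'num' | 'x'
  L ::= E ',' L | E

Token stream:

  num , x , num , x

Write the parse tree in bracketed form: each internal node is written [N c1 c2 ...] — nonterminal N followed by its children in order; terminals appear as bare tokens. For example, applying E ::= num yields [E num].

L
E , L
num , L
num , E , L
num , x , L
num , x , E , L
num , x , num , L
num , x , num , E
num , x , num , x

[L [E num] , [L [E x] , [L [E num] , [L [E x]]]]]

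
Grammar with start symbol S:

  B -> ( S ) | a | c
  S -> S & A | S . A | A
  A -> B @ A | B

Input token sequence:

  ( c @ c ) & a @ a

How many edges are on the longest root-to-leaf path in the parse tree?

8

[S [S [A [B ( [S [A [B c] @ [A [B c]]]] )]]] & [A [B a] @ [A [B a]]]]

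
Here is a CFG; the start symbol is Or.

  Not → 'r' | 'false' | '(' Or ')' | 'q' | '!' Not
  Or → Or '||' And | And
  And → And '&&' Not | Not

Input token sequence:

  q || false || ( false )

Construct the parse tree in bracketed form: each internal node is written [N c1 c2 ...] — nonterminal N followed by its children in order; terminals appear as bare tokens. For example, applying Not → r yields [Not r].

[Or [Or [Or [And [Not q]]] || [And [Not false]]] || [And [Not ( [Or [And [Not false]]] )]]]

Or
Or || And
Or || And || And
And || And || And
Not || And || And
q || And || And
q || Not || And
q || false || And
q || false || Not
q || false || ( Or )
q || false || ( And )
q || false || ( Not )
q || false || ( false )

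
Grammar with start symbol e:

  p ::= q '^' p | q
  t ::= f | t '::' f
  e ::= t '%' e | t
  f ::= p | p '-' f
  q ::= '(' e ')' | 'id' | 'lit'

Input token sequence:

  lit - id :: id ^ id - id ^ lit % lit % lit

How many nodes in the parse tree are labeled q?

8

[e [t [t [f [p [q lit]] - [f [p [q id]]]]] :: [f [p [q id] ^ [p [q id]]] - [f [p [q id] ^ [p [q lit]]]]]] % [e [t [f [p [q lit]]]] % [e [t [f [p [q lit]]]]]]]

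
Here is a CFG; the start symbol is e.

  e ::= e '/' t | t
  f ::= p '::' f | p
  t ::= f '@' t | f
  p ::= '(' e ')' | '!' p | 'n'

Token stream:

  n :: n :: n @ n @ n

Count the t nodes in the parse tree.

3

[e [t [f [p n] :: [f [p n] :: [f [p n]]]] @ [t [f [p n]] @ [t [f [p n]]]]]]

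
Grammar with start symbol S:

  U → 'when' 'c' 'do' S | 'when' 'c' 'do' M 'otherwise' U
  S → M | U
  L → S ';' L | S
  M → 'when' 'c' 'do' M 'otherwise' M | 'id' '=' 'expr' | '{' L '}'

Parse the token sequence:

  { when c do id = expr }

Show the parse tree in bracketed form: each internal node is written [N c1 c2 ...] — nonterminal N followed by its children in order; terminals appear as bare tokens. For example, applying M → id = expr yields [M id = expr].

S
M
{ L }
{ S }
{ U }
{ when c do S }
{ when c do M }
{ when c do id = expr }

[S [M { [L [S [U when c do [S [M id = expr]]]]] }]]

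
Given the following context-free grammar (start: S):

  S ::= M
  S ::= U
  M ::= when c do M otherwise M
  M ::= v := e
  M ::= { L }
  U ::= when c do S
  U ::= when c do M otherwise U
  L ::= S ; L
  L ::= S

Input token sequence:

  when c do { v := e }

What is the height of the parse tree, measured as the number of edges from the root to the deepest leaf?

7

[S [U when c do [S [M { [L [S [M v := e]]] }]]]]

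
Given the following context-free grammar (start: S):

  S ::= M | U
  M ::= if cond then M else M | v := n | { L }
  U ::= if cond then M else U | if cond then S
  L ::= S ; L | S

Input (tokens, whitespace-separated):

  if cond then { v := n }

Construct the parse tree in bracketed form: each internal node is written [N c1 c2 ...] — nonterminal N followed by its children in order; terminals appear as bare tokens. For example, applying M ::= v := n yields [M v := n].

[S [U if cond then [S [M { [L [S [M v := n]]] }]]]]

S
U
if cond then S
if cond then M
if cond then { L }
if cond then { S }
if cond then { M }
if cond then { v := n }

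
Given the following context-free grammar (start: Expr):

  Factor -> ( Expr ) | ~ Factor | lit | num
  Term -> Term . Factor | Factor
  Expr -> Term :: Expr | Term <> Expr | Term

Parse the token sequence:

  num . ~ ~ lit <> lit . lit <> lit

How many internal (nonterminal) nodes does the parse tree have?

[Expr [Term [Term [Factor num]] . [Factor ~ [Factor ~ [Factor lit]]]] <> [Expr [Term [Term [Factor lit]] . [Factor lit]] <> [Expr [Term [Factor lit]]]]]

15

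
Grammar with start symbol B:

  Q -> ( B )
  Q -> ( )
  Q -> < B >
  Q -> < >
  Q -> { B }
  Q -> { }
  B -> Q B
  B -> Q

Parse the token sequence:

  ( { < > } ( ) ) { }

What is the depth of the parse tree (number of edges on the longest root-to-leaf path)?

6

[B [Q ( [B [Q { [B [Q < >]] }] [B [Q ( )]]] )] [B [Q { }]]]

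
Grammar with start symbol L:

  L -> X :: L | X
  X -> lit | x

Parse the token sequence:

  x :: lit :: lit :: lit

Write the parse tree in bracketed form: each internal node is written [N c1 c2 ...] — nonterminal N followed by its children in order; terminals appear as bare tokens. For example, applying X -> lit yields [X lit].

L
X :: L
x :: L
x :: X :: L
x :: lit :: L
x :: lit :: X :: L
x :: lit :: lit :: L
x :: lit :: lit :: X
x :: lit :: lit :: lit

[L [X x] :: [L [X lit] :: [L [X lit] :: [L [X lit]]]]]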